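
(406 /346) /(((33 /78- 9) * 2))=-0.07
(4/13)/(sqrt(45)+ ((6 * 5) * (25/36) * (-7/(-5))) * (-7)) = -5880/3897413- 432 * sqrt(5)/19487065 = -0.00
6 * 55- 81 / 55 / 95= 1724169 / 5225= 329.98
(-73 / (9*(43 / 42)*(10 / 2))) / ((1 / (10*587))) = -1199828 / 129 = -9300.99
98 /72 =49 /36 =1.36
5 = 5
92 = 92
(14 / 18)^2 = 49 / 81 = 0.60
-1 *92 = -92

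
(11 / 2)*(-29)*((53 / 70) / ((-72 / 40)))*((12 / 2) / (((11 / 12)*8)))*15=23055 / 28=823.39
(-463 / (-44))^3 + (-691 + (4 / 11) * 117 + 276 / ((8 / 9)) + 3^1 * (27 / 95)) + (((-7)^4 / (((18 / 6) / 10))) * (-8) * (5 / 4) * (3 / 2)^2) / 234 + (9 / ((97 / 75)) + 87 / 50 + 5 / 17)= 67.50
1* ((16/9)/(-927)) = -16/8343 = -0.00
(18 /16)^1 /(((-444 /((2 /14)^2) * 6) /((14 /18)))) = -1 /149184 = -0.00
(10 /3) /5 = 0.67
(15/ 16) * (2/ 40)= 3/ 64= 0.05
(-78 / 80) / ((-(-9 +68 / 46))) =-897 / 6920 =-0.13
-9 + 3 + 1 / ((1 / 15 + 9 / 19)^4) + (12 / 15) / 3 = 50591924959 / 8436729840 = 6.00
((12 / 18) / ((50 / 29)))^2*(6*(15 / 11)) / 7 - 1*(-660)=6354182 / 9625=660.17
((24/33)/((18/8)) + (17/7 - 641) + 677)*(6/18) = 26855/2079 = 12.92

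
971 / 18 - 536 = -8677 / 18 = -482.06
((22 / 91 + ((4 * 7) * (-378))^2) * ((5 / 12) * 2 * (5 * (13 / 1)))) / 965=25484790295 / 4053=6287883.12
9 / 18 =1 / 2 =0.50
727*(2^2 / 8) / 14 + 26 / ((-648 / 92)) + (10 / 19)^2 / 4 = 18292615 / 818748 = 22.34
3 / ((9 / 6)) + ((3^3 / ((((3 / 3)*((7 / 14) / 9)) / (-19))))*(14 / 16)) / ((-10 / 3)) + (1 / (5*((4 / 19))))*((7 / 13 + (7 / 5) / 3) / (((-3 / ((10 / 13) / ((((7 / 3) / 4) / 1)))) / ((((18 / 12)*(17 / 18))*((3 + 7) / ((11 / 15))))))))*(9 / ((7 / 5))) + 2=176664503 / 74360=2375.80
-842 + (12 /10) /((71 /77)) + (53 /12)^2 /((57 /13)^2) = -139462161533 /166088880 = -839.68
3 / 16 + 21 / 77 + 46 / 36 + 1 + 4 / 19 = 88739 / 30096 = 2.95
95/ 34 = 2.79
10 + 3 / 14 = 143 / 14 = 10.21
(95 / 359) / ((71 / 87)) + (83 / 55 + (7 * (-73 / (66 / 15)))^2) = 832077233253 / 61683380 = 13489.49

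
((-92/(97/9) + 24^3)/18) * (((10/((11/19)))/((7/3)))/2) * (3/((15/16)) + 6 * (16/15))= 203695200/7469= 27272.08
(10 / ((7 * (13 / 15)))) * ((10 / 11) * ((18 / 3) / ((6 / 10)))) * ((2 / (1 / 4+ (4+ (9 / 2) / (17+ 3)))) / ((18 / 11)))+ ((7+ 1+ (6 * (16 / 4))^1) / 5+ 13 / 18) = 16441249 / 1466010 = 11.21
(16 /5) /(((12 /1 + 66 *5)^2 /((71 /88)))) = 71 /3216510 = 0.00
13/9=1.44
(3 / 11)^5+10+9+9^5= 9512960711 / 161051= 59068.00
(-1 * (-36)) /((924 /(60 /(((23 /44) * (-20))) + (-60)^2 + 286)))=267738 /1771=151.18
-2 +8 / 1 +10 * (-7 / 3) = -52 / 3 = -17.33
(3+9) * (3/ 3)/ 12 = 1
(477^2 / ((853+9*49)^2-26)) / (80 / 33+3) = 7508457 / 299719390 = 0.03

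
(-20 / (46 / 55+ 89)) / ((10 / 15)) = -550 / 1647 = -0.33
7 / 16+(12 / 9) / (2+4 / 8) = 0.97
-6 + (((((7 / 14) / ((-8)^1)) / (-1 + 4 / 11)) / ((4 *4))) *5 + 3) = -5321 / 1792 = -2.97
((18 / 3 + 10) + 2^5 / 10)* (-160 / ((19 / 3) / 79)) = -728064 / 19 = -38319.16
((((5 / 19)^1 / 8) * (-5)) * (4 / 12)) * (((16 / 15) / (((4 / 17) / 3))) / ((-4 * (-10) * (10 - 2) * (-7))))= 17 / 51072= 0.00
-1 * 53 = -53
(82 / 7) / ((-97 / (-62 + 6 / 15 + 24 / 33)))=274536 / 37345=7.35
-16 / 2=-8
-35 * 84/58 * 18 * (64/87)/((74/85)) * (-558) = 13386643200/31117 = 430203.53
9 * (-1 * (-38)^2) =-12996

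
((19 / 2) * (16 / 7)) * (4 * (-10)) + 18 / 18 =-6073 / 7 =-867.57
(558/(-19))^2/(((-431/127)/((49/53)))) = -1937618172/8246323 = -234.97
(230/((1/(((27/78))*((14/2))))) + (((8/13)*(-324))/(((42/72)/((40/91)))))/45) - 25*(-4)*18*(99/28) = 57290067/8281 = 6918.25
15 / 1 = 15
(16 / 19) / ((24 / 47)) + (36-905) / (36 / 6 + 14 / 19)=-929095 / 7296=-127.34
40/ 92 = 10/ 23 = 0.43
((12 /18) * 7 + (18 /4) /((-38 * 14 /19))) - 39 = -5795 /168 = -34.49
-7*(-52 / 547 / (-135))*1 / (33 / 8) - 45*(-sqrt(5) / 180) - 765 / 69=-621472651 / 56048355 + sqrt(5) / 4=-10.53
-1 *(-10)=10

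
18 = 18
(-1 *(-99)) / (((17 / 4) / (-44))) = -17424 / 17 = -1024.94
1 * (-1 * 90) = -90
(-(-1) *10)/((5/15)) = 30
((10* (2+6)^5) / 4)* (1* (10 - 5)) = 409600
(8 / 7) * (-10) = -80 / 7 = -11.43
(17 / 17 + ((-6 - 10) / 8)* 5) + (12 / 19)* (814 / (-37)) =-435 / 19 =-22.89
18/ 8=9/ 4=2.25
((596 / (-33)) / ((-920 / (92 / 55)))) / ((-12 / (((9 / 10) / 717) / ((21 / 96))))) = -1192 / 75912375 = -0.00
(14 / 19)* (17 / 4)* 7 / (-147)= -17 / 114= -0.15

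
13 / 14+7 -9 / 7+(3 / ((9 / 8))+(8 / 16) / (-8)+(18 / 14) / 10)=15751 / 1680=9.38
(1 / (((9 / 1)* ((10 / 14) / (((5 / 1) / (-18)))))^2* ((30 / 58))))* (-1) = -1421 / 393660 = -0.00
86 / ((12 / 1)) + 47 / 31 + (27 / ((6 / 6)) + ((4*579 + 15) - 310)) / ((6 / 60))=3810895 / 186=20488.68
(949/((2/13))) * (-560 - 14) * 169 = -598381511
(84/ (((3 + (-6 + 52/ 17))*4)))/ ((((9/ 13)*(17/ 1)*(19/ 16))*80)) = 91/ 285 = 0.32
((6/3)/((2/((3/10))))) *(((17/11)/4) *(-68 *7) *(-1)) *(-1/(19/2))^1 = -6069/1045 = -5.81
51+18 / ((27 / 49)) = 251 / 3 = 83.67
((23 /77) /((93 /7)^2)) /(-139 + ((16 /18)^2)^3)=-9506889 /778111806505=-0.00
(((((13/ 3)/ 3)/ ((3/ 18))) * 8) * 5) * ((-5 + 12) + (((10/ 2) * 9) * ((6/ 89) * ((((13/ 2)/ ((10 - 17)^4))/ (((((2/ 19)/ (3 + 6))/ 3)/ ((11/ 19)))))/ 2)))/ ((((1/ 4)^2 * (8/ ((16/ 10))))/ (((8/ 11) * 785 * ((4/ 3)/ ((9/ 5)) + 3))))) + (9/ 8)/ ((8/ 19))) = 3713198916115/ 2564268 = 1448054.15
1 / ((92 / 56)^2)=196 / 529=0.37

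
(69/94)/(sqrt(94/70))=0.63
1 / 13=0.08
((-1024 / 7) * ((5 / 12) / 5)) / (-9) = 256 / 189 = 1.35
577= 577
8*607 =4856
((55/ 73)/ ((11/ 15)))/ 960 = 5/ 4672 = 0.00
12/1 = 12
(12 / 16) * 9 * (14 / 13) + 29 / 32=3401 / 416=8.18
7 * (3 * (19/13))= 399/13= 30.69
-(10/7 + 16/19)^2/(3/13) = -1185652/53067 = -22.34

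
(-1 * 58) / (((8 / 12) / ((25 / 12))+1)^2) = -36250 / 1089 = -33.29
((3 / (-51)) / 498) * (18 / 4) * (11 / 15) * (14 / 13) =-0.00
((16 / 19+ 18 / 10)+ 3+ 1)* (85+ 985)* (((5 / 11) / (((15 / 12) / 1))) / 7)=540136 / 1463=369.20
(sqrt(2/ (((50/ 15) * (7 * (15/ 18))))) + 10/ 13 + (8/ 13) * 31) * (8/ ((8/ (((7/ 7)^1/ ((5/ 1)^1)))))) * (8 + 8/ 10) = 132 * sqrt(14)/ 875 + 11352/ 325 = 35.49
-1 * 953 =-953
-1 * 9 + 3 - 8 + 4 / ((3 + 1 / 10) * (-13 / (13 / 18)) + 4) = -3646 / 259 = -14.08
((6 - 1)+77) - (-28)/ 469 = 5498/ 67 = 82.06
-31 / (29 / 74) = -2294 / 29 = -79.10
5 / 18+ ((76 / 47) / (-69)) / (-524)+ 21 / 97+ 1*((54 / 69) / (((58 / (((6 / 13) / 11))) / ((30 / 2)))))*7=567805134337 / 1025357386482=0.55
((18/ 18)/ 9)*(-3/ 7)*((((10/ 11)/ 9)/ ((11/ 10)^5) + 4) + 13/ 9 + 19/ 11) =-16478030/ 47832147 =-0.34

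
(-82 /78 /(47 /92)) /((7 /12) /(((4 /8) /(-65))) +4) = 7544 /263341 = 0.03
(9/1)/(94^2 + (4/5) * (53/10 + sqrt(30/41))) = 1019390175/1001294860738 - 1125 * sqrt(1230)/500647430369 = 0.00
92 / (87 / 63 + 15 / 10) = 3864 / 121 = 31.93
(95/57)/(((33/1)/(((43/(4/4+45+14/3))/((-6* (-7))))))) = 215/210672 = 0.00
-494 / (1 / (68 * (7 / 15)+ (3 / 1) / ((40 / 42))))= -516971 / 30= -17232.37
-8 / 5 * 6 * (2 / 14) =-48 / 35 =-1.37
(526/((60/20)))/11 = 526/33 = 15.94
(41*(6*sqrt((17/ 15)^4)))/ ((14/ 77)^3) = 15771019/ 300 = 52570.06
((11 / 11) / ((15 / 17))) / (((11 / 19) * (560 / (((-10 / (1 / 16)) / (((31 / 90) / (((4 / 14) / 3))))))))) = -2584 / 16709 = -0.15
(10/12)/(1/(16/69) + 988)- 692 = -32960612/47631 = -692.00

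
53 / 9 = 5.89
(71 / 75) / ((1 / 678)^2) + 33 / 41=446047533 / 1025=435168.32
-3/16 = -0.19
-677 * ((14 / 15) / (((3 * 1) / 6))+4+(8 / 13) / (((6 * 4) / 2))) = -781258 / 195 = -4006.45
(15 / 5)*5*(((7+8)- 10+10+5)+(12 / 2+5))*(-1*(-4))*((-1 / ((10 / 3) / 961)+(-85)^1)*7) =-4860366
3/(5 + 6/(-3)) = 1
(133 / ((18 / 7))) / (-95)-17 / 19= -2461 / 1710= -1.44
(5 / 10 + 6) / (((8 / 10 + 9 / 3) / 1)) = 1.71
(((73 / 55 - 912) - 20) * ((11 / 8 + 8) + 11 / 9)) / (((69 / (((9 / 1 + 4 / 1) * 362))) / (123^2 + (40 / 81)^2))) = -9122070051642819817 / 896363820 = -10176749494.02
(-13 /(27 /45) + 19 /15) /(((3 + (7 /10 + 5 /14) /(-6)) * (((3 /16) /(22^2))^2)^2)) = -1711860338074320896 /5337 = -320753295498280.10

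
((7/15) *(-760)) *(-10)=10640/3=3546.67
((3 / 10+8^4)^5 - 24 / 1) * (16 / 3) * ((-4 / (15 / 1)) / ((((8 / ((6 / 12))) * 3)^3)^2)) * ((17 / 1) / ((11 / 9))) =-1960684424170752421437731 / 1051066368000000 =-1865423995.92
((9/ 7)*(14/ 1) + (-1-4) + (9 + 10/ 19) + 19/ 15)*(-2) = -13562/ 285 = -47.59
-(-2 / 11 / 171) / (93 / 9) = 2 / 19437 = 0.00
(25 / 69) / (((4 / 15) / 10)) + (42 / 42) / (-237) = 148079 / 10902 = 13.58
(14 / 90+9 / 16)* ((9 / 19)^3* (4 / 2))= 41877 / 274360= 0.15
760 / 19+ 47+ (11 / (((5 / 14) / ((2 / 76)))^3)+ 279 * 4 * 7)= 6772408898 / 857375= 7899.00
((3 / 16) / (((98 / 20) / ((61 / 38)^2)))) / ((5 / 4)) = 11163 / 141512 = 0.08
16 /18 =8 /9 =0.89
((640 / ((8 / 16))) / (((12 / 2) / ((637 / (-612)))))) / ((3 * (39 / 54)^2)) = -31360 / 221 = -141.90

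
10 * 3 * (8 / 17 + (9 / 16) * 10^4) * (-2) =-5737980 / 17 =-337528.24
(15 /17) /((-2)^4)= 15 /272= 0.06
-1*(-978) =978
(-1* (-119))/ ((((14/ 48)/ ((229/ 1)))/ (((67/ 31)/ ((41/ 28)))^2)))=328822338432/ 1615441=203549.58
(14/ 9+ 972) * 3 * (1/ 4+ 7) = 127049/ 6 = 21174.83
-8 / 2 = -4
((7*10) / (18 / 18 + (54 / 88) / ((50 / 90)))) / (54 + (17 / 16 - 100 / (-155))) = 7638400 / 12793153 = 0.60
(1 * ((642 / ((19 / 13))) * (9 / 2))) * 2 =75114 / 19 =3953.37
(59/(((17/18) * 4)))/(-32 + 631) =531/20366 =0.03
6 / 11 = 0.55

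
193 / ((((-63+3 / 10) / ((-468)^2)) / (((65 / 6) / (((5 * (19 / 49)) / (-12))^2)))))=-21110791193856 / 75449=-279802133.81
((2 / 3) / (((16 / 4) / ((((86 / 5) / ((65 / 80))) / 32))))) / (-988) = -43 / 385320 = -0.00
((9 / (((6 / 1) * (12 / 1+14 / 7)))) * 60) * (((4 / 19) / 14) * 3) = 270 / 931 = 0.29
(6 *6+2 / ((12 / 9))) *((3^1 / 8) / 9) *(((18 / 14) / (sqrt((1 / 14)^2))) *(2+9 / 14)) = 8325 / 112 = 74.33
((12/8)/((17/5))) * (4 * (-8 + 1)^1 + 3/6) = -825/68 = -12.13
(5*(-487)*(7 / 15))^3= -39616946929 / 27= -1467294330.70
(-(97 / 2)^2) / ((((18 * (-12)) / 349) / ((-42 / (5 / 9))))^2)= -56155254841 / 1600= -35097034.28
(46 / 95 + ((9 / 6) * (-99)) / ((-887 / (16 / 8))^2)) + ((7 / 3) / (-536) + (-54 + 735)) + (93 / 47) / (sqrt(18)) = 681.95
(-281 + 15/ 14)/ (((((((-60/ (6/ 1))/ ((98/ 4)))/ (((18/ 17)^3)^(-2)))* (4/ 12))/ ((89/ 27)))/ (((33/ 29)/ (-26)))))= -648260445839083/ 3077426027520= -210.65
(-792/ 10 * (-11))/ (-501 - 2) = -4356/ 2515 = -1.73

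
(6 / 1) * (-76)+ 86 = -370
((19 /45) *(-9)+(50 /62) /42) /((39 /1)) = -0.10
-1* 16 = -16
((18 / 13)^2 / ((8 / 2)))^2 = 0.23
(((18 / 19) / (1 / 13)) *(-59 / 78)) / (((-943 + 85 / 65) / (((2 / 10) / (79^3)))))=2301 / 573399426610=0.00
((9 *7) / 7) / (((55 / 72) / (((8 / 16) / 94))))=162 / 2585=0.06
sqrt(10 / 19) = sqrt(190) / 19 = 0.73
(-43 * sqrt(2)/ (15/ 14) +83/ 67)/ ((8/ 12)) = 249/ 134 - 301 * sqrt(2)/ 5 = -83.28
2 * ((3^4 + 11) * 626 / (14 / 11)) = 633512 / 7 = 90501.71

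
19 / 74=0.26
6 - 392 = -386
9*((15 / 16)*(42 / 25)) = 567 / 40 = 14.18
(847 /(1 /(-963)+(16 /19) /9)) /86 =15497559 /145598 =106.44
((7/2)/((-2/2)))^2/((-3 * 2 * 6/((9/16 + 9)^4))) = -2983453641/1048576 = -2845.24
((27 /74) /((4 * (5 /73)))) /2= 0.67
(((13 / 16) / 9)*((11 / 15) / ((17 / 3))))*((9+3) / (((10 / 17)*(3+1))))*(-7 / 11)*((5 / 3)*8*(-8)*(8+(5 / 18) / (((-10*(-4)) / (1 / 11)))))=1153243 / 35640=32.36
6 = 6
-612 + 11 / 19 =-11617 / 19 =-611.42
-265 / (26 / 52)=-530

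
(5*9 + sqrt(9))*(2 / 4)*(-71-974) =-25080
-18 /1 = -18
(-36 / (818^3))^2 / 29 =81 / 542997509003288756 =0.00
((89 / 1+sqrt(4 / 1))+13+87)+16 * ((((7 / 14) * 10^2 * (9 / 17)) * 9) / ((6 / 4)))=46447 / 17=2732.18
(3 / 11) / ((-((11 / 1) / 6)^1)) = -0.15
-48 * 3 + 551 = 407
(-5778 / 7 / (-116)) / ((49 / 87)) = 8667 / 686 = 12.63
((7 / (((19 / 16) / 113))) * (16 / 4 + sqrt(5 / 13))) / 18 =6328 * sqrt(65) / 2223 + 25312 / 171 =170.97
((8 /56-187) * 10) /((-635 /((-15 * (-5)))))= 196200 /889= 220.70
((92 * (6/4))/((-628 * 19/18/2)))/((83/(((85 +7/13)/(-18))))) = 76728/3218657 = 0.02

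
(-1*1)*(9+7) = -16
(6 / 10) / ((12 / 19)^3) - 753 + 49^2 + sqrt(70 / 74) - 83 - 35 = sqrt(1295) / 37 + 4413259 / 2880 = 1533.35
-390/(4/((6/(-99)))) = 5.91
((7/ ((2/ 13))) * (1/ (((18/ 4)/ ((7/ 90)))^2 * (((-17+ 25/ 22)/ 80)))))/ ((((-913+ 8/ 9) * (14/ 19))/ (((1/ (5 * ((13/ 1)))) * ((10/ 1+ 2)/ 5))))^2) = -1779008/ 8598878682103125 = -0.00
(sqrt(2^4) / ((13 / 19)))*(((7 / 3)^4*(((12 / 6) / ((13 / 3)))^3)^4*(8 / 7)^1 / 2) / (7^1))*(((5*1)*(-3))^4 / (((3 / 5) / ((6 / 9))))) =22517603942400000 / 302875106592253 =74.35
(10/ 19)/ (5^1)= 2/ 19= 0.11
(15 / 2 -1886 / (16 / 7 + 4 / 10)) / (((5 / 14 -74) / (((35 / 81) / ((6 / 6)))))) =15999725 / 3925017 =4.08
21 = 21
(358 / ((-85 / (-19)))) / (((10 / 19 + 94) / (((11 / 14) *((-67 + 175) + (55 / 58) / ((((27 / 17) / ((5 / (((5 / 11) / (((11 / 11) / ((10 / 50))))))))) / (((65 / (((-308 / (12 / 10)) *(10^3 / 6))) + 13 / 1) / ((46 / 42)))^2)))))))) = 12387747510291772817 / 3934487860800000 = 3148.50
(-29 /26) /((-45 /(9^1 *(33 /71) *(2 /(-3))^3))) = -1276 /41535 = -0.03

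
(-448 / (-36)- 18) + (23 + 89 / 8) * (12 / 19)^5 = -47382422 / 22284891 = -2.13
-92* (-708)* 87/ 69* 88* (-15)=-108408960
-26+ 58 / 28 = -335 / 14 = -23.93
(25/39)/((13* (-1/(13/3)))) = -25/117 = -0.21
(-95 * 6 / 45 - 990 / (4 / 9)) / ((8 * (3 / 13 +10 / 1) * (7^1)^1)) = -3.91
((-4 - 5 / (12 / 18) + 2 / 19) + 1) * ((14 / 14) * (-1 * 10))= 1975 / 19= 103.95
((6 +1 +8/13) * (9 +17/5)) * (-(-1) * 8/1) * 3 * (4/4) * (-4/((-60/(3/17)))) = 147312/5525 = 26.66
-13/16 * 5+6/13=-749/208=-3.60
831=831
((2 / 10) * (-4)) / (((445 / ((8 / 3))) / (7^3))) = -10976 / 6675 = -1.64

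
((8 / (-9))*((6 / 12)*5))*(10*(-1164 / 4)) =19400 / 3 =6466.67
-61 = -61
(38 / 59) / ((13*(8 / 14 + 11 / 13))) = 266 / 7611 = 0.03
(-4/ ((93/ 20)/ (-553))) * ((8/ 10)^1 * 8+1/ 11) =1052912/ 341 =3087.72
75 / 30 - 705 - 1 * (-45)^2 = -5455 / 2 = -2727.50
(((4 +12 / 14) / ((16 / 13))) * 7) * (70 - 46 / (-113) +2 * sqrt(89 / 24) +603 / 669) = 221 * sqrt(534) / 48 +397115121 / 201592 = 2076.29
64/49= 1.31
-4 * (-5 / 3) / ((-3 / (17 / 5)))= -68 / 9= -7.56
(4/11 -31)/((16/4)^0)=-337/11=-30.64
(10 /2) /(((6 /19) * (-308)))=-95 /1848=-0.05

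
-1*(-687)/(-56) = -687/56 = -12.27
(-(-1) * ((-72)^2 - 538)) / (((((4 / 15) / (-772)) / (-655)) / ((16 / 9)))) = 46985927200 / 3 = 15661975733.33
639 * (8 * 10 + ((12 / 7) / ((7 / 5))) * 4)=2658240 / 49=54249.80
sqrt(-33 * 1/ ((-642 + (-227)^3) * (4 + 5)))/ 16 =sqrt(15440997)/ 112298160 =0.00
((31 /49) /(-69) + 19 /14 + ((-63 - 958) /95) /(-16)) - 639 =-3273518279 /5139120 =-636.98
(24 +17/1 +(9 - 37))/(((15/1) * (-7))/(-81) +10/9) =27/5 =5.40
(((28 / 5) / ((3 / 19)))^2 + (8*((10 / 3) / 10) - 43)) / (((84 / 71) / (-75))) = -19450379 / 252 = -77184.04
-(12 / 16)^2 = -9 / 16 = -0.56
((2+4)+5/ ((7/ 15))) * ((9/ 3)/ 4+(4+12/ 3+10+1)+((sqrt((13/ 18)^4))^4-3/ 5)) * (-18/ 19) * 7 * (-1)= 724743074939/ 340122240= 2130.83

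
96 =96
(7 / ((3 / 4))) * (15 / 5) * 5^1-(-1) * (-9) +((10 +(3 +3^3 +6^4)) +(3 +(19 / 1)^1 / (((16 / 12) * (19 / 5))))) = 5895 / 4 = 1473.75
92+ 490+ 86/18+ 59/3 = 5458/9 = 606.44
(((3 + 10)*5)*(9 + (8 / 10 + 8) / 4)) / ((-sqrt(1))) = -728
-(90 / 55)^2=-324 / 121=-2.68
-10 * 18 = -180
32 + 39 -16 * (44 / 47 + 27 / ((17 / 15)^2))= -3807463 / 13583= -280.31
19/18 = 1.06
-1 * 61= -61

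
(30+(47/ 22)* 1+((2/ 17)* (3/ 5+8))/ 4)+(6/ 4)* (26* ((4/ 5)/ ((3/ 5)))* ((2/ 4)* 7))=200454/ 935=214.39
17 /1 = 17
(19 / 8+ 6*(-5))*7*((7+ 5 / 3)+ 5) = -63427 / 24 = -2642.79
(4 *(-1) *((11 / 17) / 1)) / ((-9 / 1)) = 44 / 153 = 0.29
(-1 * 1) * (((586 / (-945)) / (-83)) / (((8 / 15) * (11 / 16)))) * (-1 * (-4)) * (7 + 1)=-37504 / 57519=-0.65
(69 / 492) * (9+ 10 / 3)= 851 / 492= 1.73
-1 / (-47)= 1 / 47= 0.02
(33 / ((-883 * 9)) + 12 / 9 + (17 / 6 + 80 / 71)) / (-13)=-663201 / 1630018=-0.41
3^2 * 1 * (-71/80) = -639/80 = -7.99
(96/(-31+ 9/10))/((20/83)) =-3984/301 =-13.24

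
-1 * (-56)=56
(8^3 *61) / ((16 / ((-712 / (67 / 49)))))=-1016438.45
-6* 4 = -24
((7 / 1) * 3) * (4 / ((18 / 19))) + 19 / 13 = 3515 / 39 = 90.13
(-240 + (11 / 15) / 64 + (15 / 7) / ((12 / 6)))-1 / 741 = -132188807 / 553280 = -238.92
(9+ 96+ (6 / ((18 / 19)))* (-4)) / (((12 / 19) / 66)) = 49951 / 6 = 8325.17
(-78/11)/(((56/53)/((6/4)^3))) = -55809/2464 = -22.65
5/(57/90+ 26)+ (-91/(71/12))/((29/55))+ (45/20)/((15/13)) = -889421301/32902820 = -27.03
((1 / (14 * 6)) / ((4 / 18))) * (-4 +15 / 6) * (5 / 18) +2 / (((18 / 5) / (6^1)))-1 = 1553 / 672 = 2.31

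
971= 971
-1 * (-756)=756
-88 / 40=-2.20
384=384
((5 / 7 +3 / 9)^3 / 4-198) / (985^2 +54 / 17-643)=-7781818 / 38162145357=-0.00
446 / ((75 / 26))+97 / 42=54923 / 350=156.92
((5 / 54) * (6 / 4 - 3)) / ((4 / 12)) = -5 / 12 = -0.42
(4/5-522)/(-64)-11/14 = 8241/1120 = 7.36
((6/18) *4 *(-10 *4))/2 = -80/3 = -26.67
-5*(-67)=335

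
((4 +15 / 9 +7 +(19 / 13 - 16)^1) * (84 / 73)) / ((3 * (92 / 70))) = -0.55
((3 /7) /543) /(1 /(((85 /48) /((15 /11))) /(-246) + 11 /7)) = 0.00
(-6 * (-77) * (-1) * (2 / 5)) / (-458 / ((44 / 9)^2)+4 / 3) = 2683296 / 258875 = 10.37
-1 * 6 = -6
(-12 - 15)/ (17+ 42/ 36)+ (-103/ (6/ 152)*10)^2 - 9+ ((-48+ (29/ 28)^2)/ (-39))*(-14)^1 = 486249865037207/ 714168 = 680862017.11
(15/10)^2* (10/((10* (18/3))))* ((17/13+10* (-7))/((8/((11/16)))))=-29469/13312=-2.21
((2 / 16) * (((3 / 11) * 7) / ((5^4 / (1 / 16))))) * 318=3339 / 440000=0.01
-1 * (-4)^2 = -16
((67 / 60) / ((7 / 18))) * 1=201 / 70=2.87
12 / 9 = 4 / 3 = 1.33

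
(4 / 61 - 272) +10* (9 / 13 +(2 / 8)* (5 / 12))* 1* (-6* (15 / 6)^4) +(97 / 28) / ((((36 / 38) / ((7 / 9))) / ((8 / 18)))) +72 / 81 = -79047346825 / 36998208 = -2136.52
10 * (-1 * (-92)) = 920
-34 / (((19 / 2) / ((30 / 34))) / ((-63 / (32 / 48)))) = 5670 / 19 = 298.42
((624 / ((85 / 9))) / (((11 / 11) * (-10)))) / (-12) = 234 / 425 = 0.55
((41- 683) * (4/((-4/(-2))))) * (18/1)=-23112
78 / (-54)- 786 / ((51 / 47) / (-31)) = 3435385 / 153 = 22453.50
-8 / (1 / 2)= -16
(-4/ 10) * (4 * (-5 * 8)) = 64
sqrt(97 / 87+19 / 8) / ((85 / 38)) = 19 * sqrt(422646) / 14790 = 0.84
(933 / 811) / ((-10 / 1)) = -0.12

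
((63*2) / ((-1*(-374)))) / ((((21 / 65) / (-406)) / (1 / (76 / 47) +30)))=-92114295 / 7106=-12962.89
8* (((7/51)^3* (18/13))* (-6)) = -10976/63869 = -0.17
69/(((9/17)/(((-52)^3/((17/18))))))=-19403904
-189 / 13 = -14.54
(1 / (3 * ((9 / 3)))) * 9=1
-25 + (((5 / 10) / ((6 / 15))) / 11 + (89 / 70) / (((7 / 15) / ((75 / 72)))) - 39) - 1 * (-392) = 2854127 / 8624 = 330.95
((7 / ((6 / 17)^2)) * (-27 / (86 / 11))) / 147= -3179 / 2408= -1.32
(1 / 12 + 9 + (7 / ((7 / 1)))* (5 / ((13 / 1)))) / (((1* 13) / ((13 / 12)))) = 1477 / 1872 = 0.79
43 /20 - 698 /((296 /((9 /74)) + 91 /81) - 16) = 7294273 /3918620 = 1.86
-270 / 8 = -33.75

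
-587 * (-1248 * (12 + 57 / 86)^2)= 217194315624 / 1849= 117465827.81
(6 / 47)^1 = 6 / 47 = 0.13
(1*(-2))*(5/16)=-5/8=-0.62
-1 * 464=-464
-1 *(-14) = 14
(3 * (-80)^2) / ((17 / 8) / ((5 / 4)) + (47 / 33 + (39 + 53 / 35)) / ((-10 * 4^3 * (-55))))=780595200000 / 69163639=11286.21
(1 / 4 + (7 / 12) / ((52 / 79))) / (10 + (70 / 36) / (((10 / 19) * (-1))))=2127 / 11804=0.18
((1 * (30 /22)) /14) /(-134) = -15 /20636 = -0.00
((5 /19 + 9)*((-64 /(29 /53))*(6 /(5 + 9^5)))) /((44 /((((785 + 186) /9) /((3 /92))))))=-8.28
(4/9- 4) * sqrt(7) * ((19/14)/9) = -304 * sqrt(7)/567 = -1.42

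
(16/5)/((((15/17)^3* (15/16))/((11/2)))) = 6917504/253125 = 27.33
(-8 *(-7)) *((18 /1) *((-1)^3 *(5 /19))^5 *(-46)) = 144900000 /2476099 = 58.52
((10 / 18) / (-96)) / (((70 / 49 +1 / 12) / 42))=-245 / 1524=-0.16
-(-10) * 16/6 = 80/3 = 26.67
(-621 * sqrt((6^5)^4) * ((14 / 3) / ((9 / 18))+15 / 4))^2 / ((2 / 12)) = 1448092389627777279983616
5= 5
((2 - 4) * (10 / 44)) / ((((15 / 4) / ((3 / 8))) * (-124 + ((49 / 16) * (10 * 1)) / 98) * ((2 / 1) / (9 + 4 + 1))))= 56 / 21769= 0.00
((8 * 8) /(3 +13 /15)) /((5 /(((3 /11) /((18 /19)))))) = 304 /319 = 0.95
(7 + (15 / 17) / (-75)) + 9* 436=334134 / 85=3930.99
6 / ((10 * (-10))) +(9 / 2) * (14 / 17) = 3099 / 850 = 3.65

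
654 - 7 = 647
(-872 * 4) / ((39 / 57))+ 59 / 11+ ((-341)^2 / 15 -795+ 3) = 4005968 / 2145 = 1867.58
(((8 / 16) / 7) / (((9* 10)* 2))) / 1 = 1 / 2520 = 0.00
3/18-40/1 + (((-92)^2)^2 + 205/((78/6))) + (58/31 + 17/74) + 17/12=12818558835403/178932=71639275.45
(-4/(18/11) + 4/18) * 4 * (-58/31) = 4640/279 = 16.63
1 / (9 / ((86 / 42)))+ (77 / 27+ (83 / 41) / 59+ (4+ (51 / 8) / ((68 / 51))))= 58008037 / 4876704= 11.89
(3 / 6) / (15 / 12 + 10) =2 / 45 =0.04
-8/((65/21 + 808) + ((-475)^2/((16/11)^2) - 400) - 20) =-0.00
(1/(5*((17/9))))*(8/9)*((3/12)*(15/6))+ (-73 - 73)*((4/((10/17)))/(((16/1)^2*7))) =-18857/38080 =-0.50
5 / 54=0.09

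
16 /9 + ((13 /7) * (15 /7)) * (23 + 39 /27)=43684 /441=99.06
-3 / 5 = -0.60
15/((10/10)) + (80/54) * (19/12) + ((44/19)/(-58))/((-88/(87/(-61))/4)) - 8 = 877120/93879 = 9.34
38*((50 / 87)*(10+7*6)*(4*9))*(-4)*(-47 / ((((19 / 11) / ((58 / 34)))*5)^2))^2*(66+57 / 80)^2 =-876232712747259169731 / 358044086875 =-2447276033.50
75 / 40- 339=-2697 / 8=-337.12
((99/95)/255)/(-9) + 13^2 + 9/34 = 8200853/48450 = 169.26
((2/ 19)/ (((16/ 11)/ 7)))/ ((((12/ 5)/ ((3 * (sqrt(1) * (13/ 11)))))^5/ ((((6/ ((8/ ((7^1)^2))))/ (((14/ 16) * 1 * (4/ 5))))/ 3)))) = 284271203125/ 4557684736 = 62.37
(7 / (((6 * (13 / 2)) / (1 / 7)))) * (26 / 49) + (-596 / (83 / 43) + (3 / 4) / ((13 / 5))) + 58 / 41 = -7987261969 / 26012532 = -307.05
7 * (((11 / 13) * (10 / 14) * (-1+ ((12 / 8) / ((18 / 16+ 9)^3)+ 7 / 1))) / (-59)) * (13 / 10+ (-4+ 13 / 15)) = 321599245 / 407615247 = 0.79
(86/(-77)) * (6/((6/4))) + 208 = 15672/77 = 203.53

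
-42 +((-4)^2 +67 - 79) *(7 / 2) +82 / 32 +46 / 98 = -19575 / 784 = -24.97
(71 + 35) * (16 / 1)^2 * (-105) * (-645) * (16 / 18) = 1633587200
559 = 559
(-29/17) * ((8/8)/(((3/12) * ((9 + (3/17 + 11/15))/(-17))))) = 29580/2527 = 11.71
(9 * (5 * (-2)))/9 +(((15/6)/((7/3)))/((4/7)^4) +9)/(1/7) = 63151/512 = 123.34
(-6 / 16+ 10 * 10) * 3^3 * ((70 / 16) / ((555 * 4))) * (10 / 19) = 251055 / 89984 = 2.79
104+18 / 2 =113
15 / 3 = 5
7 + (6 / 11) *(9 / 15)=7.33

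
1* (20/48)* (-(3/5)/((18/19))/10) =-19/720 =-0.03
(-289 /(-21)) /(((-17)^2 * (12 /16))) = 4 /63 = 0.06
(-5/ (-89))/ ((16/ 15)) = 75/ 1424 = 0.05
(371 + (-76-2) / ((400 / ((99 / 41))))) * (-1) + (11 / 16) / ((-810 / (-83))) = -984234671 / 2656800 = -370.46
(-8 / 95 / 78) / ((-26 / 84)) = 56 / 16055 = 0.00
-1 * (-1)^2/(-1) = 1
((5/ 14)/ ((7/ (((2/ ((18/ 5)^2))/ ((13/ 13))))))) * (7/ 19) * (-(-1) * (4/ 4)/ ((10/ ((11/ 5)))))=55/ 86184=0.00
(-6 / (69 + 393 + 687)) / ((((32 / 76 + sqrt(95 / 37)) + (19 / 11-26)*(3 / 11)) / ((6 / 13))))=31712406*sqrt(3515) / 17457006188609 + 7273396878 / 17457006188609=0.00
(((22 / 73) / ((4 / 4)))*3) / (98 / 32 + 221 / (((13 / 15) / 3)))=1056 / 897097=0.00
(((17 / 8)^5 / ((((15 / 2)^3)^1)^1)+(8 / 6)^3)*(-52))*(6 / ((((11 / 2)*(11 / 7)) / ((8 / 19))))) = -282826817 / 7524000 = -37.59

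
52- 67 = -15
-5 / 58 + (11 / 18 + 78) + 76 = 40331 / 261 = 154.52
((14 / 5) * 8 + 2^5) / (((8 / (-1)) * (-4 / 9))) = 15.30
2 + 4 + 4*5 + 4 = 30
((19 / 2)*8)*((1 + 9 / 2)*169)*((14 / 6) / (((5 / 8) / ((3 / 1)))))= 3955952 / 5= 791190.40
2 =2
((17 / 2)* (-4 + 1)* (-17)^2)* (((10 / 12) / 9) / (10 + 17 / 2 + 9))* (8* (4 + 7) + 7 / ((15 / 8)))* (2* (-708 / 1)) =3223086.80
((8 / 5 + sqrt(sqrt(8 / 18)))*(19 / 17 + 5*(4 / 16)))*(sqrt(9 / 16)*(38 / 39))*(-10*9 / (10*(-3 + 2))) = 9177*sqrt(6) / 1768 + 27531 / 1105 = 37.63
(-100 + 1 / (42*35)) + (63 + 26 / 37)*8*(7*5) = 964702237 / 54390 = 17736.76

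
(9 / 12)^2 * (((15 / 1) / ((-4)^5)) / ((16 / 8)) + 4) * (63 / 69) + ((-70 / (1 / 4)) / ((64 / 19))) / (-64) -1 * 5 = -1243987 / 753664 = -1.65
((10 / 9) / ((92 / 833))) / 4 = 4165 / 1656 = 2.52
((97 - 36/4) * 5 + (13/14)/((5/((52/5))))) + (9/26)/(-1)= 2009213/4550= 441.59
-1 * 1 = -1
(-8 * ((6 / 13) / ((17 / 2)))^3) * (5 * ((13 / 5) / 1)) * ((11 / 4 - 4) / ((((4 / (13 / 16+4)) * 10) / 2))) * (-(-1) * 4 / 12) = 1386 / 830297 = 0.00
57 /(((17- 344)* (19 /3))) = -3 /109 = -0.03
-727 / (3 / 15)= -3635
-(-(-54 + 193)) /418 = 0.33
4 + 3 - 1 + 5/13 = 83/13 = 6.38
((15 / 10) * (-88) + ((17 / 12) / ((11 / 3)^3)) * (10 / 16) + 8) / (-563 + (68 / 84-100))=110893503 / 592284352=0.19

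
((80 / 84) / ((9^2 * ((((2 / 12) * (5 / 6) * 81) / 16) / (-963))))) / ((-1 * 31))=27392 / 52731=0.52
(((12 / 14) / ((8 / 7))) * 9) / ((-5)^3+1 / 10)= -135 / 2498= -0.05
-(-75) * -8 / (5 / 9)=-1080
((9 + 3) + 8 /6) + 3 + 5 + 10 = 94 /3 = 31.33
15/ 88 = 0.17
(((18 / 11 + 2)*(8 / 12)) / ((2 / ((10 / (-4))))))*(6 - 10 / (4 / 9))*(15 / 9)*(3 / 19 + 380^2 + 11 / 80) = 5487211225 / 456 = 12033357.95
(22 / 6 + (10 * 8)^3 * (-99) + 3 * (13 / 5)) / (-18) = 380159914 / 135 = 2815999.36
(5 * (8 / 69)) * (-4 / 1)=-160 / 69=-2.32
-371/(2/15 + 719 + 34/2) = -5565/11042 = -0.50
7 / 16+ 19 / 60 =181 / 240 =0.75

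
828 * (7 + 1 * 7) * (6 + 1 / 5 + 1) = 417312 / 5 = 83462.40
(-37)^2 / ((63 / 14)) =2738 / 9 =304.22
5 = 5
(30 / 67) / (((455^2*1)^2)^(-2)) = 55107718079900636718750 / 67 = 822503254923890100279.85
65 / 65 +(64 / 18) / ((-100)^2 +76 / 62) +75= 106033492 / 1395171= 76.00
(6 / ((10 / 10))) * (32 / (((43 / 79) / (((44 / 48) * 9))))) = 125136 / 43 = 2910.14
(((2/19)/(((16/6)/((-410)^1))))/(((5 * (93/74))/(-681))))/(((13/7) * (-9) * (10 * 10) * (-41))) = 58793/2297100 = 0.03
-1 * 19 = -19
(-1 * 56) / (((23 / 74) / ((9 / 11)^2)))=-335664 / 2783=-120.61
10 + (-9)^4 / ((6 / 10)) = 10945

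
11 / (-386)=-11 / 386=-0.03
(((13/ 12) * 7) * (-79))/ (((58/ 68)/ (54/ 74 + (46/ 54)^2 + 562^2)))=-520584572941342/ 2346651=-221841497.92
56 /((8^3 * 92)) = 7 /5888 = 0.00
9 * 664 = 5976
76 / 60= 19 / 15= 1.27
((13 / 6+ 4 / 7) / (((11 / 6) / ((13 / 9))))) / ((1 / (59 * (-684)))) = -87059.48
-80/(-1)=80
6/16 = 0.38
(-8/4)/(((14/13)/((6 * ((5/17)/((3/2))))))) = -260/119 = -2.18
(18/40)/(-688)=-9/13760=-0.00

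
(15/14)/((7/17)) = 255/98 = 2.60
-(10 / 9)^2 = -100 / 81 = -1.23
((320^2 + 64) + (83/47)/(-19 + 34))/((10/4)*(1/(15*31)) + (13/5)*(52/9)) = 13436119758/1970569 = 6818.40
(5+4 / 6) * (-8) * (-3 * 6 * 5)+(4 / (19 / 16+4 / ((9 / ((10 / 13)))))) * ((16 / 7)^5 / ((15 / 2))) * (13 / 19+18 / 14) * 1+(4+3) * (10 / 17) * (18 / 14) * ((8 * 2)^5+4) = 3022036435241953368 / 543978975505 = 5555428.74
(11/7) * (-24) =-264/7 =-37.71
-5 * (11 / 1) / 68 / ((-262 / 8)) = 55 / 2227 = 0.02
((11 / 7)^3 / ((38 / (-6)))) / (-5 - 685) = 1331 / 1498910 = 0.00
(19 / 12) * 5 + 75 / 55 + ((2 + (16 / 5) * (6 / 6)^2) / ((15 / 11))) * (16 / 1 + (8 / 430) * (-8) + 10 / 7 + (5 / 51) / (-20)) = 19036121849 / 253291500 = 75.15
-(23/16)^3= -12167/4096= -2.97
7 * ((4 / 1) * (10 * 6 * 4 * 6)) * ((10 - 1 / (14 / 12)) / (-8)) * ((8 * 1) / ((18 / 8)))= -163840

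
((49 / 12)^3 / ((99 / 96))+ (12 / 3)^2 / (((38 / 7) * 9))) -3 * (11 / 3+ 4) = 1467685 / 33858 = 43.35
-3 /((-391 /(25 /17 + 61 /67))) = 8136 /445349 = 0.02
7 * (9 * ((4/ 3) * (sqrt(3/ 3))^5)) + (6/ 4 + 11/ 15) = 2587/ 30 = 86.23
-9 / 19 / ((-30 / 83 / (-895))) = -44571 / 38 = -1172.92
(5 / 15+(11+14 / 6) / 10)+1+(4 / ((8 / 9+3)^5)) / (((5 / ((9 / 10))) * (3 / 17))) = 10522443994 / 3939140625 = 2.67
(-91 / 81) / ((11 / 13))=-1183 / 891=-1.33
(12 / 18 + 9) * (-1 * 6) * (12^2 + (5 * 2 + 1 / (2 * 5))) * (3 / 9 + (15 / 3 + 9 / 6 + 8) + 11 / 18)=-6211771 / 45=-138039.36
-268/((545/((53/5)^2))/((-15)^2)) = -12431.76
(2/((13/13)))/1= 2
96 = 96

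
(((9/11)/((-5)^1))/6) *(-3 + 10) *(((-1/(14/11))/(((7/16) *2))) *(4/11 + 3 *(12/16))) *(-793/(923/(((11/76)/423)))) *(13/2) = -18239/21303408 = -0.00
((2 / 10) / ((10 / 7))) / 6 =7 / 300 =0.02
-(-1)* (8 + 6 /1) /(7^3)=2 /49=0.04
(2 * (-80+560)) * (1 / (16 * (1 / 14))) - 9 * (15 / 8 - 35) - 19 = 8953 / 8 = 1119.12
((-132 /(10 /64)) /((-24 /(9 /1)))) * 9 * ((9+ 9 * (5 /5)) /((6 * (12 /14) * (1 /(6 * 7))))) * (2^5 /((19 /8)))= 536481792 /95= 5647176.76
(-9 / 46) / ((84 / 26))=-0.06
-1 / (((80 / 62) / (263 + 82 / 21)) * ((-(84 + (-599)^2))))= 0.00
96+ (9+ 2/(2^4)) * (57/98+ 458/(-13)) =-2244007/10192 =-220.17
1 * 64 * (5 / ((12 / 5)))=400 / 3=133.33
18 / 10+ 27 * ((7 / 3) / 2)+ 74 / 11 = 4403 / 110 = 40.03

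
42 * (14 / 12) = 49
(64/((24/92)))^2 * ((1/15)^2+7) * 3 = 853712896/675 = 1264759.85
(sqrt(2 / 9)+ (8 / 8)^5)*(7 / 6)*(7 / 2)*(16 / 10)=98*sqrt(2) / 45+ 98 / 15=9.61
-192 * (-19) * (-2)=-7296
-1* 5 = -5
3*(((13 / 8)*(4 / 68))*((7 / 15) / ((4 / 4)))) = 91 / 680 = 0.13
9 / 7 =1.29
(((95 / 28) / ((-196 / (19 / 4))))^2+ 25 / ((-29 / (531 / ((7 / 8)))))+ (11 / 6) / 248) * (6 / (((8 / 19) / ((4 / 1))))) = -12918124467702941 / 433219383296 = -29818.90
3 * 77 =231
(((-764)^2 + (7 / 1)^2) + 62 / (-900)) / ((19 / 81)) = 2364166971 / 950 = 2488596.81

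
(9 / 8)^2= 81 / 64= 1.27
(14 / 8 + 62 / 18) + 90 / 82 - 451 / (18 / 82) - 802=-2850.26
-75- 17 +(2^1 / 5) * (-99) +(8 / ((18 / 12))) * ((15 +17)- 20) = -338 / 5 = -67.60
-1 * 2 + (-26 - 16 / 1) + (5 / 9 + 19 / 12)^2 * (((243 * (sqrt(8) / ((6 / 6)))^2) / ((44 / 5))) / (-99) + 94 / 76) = -2390989 / 49248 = -48.55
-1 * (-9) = 9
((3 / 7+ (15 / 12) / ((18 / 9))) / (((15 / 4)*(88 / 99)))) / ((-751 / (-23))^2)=0.00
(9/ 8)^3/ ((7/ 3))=2187/ 3584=0.61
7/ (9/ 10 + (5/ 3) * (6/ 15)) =210/ 47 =4.47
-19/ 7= -2.71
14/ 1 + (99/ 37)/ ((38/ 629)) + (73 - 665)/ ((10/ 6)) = -296.91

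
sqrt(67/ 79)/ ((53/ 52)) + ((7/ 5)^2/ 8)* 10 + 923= 52* sqrt(5293)/ 4187 + 18509/ 20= 926.35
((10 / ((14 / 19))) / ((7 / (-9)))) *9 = -7695 / 49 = -157.04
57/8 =7.12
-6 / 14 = -3 / 7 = -0.43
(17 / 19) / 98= 17 / 1862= 0.01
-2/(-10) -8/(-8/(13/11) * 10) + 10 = 10.32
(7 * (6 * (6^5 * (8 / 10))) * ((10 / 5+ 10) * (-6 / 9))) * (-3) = 31352832 / 5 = 6270566.40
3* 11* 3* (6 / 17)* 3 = 1782 / 17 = 104.82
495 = 495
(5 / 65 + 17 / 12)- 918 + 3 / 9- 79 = -51749 / 52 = -995.17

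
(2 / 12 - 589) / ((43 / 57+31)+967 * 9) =-67127 / 995762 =-0.07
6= 6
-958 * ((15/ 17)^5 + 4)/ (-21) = 881196182/ 4259571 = 206.87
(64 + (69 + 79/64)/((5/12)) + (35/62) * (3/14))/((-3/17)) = -1961987/1488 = -1318.54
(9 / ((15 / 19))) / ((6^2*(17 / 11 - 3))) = -209 / 960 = -0.22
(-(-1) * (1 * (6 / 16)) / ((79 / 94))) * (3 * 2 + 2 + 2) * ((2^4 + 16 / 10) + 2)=6909 / 79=87.46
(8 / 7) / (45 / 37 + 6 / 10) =185 / 294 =0.63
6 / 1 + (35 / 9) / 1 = 89 / 9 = 9.89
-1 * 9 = -9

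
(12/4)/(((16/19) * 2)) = 57/32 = 1.78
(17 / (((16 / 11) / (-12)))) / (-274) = 561 / 1096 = 0.51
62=62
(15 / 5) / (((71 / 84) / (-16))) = -4032 / 71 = -56.79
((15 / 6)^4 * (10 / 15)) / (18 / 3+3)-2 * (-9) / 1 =4513 / 216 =20.89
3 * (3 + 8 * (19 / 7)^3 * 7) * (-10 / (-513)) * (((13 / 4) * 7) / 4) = 3576235 / 9576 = 373.46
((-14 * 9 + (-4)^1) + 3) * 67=-8509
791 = 791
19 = 19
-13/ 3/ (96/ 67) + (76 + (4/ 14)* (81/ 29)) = 4313107/ 58464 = 73.77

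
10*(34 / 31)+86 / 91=33606 / 2821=11.91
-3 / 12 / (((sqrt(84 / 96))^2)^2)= -0.33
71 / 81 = 0.88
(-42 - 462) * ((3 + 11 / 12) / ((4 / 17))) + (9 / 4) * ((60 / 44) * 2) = -92217 / 11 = -8383.36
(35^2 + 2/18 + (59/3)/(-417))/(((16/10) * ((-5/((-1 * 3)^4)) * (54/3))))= -1532555/2224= -689.10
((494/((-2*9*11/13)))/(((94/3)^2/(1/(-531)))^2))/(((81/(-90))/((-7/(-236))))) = 112385/28574270324870688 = 0.00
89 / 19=4.68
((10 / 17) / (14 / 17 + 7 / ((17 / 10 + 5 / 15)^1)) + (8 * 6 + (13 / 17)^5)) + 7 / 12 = 230761773223 / 4711085526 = 48.98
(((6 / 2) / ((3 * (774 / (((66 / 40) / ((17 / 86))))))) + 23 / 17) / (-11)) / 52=-107 / 44880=-0.00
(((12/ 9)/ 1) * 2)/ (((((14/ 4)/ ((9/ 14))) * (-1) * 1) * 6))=-4/ 49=-0.08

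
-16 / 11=-1.45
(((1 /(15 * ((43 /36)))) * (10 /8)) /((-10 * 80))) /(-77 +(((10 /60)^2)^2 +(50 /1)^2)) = -243 /6751449350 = -0.00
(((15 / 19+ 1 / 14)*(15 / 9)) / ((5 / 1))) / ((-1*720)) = -229 / 574560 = -0.00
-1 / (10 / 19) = -19 / 10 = -1.90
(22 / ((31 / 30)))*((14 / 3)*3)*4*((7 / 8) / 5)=6468 / 31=208.65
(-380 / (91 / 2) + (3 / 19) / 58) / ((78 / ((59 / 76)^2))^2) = -10145224145167 / 20354786963417088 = -0.00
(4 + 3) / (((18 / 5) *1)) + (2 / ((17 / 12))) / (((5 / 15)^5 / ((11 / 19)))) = 1166041 / 5814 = 200.56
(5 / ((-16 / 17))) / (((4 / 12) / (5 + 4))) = -2295 / 16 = -143.44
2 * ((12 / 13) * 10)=240 / 13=18.46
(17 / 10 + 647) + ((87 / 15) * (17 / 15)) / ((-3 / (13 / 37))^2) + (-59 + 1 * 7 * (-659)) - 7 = -7448432311 / 1848150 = -4030.21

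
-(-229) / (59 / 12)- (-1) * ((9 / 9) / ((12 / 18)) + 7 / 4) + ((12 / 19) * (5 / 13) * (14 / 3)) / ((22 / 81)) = 34625443 / 641212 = 54.00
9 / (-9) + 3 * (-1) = -4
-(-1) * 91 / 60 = 91 / 60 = 1.52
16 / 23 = 0.70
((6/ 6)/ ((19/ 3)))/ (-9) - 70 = -70.02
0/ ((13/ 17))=0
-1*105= -105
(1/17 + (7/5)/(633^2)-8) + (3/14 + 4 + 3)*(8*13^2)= 2323489329248/238409955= 9745.77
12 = 12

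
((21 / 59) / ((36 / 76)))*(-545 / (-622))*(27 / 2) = 652365 / 73396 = 8.89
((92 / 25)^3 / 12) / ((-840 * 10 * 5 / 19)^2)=4392287 / 5167968750000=0.00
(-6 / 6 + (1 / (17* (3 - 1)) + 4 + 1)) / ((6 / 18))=411 / 34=12.09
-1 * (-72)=72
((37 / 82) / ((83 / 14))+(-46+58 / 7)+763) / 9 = 17278844 / 214389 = 80.60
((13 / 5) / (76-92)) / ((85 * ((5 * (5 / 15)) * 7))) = -39 / 238000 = -0.00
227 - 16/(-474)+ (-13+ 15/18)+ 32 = 246.87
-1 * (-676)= 676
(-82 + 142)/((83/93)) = 5580/83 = 67.23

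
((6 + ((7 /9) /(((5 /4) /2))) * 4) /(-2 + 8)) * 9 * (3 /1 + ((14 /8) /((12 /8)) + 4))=12103 /90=134.48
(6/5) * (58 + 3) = 366/5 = 73.20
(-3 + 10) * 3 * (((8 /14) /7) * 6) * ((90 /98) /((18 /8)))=1440 /343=4.20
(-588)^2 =345744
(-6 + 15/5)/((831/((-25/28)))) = 25/7756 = 0.00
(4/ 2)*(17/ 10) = 17/ 5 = 3.40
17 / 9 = 1.89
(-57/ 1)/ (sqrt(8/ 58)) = -57* sqrt(29)/ 2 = -153.48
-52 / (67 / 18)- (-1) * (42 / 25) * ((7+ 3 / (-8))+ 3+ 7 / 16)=39327 / 13400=2.93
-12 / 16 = -3 / 4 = -0.75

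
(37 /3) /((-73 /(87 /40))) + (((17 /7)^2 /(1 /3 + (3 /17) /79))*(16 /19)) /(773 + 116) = -143285215043 /408433163320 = -0.35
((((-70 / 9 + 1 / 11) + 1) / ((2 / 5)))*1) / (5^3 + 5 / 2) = -662 / 5049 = -0.13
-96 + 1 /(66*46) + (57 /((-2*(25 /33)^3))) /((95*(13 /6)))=-96.32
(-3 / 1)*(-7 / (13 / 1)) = 21 / 13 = 1.62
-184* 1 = -184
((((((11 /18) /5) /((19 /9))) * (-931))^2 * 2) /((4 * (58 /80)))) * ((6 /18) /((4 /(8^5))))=2379948032 /435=5471144.90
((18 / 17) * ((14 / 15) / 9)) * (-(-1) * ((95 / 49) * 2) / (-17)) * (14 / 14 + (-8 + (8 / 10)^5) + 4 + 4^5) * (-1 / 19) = 8511064 / 6321875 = 1.35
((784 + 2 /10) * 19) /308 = 74499 /1540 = 48.38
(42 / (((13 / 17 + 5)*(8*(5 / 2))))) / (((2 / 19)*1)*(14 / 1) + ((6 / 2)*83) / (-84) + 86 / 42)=2907 / 4445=0.65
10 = 10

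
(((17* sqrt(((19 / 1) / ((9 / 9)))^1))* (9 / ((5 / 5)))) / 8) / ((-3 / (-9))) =459* sqrt(19) / 8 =250.09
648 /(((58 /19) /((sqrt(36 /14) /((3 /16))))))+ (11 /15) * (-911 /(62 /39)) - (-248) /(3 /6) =23487 /310+ 98496 * sqrt(14) /203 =1891.22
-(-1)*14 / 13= 14 / 13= 1.08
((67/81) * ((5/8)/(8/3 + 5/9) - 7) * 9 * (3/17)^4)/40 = -952137/775074880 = -0.00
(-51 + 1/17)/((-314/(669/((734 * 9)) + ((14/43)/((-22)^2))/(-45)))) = 3767417389/229340617605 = 0.02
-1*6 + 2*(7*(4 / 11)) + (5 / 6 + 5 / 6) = 25 / 33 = 0.76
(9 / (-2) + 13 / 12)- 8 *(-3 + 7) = -425 / 12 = -35.42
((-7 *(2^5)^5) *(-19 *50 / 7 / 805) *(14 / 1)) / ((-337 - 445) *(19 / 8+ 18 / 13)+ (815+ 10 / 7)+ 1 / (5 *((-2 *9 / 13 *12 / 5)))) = -250627447848960 / 960077063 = -261049.30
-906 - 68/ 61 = -55334/ 61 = -907.11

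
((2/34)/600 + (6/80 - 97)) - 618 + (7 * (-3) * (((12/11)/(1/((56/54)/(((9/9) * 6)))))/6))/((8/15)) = -120530111/168300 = -716.16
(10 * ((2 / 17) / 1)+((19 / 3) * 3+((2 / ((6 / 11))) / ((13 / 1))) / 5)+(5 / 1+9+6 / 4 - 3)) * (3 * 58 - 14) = 3472304 / 663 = 5237.26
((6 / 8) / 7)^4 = 81 / 614656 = 0.00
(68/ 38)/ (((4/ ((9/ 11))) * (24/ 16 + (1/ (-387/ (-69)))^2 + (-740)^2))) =0.00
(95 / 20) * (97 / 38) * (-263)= -25511 / 8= -3188.88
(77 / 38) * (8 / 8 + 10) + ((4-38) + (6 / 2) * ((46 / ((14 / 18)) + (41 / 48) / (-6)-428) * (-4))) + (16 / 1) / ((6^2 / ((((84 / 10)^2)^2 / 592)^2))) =7592129792704097 / 1706971875000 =4447.72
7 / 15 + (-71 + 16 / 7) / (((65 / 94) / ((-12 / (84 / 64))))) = 668119 / 735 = 909.01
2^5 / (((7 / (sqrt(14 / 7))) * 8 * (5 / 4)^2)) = 64 * sqrt(2) / 175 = 0.52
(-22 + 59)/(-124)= -0.30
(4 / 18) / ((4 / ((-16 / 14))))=-4 / 63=-0.06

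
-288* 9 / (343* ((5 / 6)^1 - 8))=15552 / 14749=1.05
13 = 13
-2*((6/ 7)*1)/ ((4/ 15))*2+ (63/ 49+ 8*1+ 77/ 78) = -1411/ 546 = -2.58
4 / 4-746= -745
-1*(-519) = 519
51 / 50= 1.02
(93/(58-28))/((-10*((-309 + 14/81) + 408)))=-2511/803300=-0.00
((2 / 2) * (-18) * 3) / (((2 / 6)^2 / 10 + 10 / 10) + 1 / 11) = -53460 / 1091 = -49.00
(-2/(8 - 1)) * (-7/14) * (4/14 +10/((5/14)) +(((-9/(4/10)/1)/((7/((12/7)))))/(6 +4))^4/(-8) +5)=4.75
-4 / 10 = -2 / 5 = -0.40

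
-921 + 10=-911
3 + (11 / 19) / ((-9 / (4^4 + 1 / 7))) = -16132 / 1197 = -13.48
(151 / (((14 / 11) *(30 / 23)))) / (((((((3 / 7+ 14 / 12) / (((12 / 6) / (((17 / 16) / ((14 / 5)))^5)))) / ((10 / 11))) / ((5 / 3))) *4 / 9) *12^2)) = 61206126657536 / 178369535625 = 343.14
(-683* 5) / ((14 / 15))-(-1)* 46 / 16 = -204739 / 56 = -3656.05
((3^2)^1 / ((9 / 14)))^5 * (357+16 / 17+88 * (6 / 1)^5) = 6259723317344 / 17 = 368219018667.29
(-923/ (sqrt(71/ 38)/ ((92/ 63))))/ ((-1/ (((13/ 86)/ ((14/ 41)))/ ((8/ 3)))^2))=84942611 * sqrt(2698)/ 162356992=27.18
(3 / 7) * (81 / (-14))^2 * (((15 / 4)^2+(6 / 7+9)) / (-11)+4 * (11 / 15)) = 92004903 / 8451520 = 10.89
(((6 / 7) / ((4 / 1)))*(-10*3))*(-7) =45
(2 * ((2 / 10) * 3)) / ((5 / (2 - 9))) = -42 / 25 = -1.68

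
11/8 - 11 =-77/8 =-9.62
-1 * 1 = -1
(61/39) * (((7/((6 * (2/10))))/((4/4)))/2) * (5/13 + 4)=40565/2028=20.00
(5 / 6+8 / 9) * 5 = 155 / 18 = 8.61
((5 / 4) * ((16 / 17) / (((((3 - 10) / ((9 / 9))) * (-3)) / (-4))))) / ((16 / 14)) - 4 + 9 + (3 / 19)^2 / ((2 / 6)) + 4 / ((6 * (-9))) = 796124 / 165699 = 4.80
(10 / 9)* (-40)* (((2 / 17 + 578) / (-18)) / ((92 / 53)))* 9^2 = 26044200 / 391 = 66609.21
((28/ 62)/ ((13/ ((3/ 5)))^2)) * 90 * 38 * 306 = 26372304/ 26195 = 1006.77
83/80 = 1.04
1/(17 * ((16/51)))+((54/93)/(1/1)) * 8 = 4.83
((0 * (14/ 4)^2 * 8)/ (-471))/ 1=0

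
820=820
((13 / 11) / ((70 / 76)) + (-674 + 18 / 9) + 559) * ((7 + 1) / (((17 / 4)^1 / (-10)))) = 2752704 / 1309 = 2102.91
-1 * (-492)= 492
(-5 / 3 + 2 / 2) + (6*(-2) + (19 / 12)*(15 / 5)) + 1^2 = -83 / 12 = -6.92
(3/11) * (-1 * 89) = -267/11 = -24.27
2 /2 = 1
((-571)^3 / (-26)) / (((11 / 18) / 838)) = 1404089697762 / 143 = 9818809075.26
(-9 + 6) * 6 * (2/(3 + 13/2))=-72/19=-3.79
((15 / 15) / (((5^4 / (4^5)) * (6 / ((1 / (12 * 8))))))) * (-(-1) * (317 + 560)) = 14032 / 5625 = 2.49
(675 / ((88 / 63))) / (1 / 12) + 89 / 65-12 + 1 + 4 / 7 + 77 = 58726711 / 10010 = 5866.80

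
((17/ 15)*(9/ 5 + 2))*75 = 323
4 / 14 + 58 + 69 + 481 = 608.29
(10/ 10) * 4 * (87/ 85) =348/ 85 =4.09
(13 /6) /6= 13 /36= 0.36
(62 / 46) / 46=31 / 1058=0.03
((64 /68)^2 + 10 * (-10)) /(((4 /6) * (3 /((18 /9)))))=-99.11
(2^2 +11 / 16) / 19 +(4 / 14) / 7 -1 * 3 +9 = 93659 / 14896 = 6.29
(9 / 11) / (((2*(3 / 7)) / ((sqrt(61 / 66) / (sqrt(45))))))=7*sqrt(20130) / 7260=0.14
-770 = -770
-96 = -96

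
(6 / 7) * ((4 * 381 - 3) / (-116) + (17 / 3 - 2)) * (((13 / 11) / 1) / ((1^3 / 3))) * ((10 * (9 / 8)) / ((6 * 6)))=-640965 / 71456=-8.97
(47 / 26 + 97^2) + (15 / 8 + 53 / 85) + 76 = 83885467 / 8840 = 9489.31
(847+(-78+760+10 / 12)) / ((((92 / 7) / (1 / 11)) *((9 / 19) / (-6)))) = -1220807 / 9108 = -134.04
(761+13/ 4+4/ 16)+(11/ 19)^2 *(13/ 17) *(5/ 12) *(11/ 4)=225289867/ 294576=764.79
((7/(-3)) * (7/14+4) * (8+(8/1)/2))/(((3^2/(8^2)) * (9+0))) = -896/9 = -99.56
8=8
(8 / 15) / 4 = 2 / 15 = 0.13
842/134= 421/67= 6.28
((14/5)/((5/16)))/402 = 112/5025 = 0.02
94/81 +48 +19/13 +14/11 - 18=392603/11583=33.89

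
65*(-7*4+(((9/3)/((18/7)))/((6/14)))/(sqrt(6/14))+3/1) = -1625+3185*sqrt(21)/54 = -1354.71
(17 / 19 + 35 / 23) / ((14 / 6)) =3168 / 3059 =1.04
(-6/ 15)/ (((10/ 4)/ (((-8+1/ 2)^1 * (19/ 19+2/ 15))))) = 34/ 25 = 1.36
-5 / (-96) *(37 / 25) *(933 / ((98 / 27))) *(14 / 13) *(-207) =-64312623 / 14560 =-4417.08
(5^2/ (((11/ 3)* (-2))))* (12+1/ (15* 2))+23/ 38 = -33789/ 836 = -40.42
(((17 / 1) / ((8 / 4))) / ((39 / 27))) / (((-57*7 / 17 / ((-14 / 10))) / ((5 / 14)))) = 867 / 6916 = 0.13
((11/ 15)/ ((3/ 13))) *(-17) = -2431/ 45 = -54.02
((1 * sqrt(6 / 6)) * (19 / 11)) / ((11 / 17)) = 323 / 121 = 2.67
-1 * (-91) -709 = -618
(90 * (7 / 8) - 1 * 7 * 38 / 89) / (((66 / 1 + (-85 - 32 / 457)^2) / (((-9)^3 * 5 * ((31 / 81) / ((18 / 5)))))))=-4365471443725 / 1085946076056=-4.02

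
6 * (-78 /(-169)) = 36 /13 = 2.77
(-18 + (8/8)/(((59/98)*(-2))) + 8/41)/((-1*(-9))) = -45079/21771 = -2.07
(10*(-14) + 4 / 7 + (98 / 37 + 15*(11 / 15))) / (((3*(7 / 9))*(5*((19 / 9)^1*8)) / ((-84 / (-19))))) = -2638737 / 934990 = -2.82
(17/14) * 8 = 68/7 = 9.71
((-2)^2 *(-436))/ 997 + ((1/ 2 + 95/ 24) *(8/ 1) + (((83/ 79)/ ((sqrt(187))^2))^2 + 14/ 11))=22970754977948/ 652760413239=35.19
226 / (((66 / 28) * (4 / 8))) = 6328 / 33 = 191.76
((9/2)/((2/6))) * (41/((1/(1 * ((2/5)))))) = 1107/5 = 221.40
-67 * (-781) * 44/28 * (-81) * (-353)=16458045021/7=2351149288.71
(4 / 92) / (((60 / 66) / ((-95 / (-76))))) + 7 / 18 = 743 / 1656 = 0.45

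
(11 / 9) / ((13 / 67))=737 / 117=6.30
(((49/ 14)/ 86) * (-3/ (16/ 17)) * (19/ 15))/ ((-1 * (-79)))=-0.00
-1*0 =0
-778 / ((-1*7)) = 778 / 7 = 111.14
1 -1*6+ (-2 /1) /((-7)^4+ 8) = -12047 /2409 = -5.00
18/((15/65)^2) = 338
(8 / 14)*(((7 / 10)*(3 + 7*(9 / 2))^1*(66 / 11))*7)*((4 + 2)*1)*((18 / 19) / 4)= 78246 / 95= 823.64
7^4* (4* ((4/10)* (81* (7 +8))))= 4667544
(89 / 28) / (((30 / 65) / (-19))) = -21983 / 168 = -130.85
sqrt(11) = 3.32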